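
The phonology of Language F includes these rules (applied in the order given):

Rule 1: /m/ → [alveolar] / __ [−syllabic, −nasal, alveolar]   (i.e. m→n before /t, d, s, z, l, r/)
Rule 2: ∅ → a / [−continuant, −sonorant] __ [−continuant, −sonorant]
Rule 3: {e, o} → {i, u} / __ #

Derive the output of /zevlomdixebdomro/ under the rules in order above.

Rule 1 (nasal place assimilation): /m/ precedes the alveolar consonant /d/, so it assimilates in place to [n]. /m/ precedes the alveolar consonant /r/, so it assimilates in place to [n]. /zevlomdixebdomro/ → zevlondixebdonro.
Rule 2 (stop-cluster a-epenthesis): /b/ and /d/ form a stop–stop cluster, so [a] is inserted between them. /zevlondixebdonro/ → zevlondixebadonro.
Rule 3 (final vowel raising): /o/ is a mid vowel in word-final position, so it raises to [u]. /zevlondixebadonro/ → zevlondixebadonru.

zevlondixebadonru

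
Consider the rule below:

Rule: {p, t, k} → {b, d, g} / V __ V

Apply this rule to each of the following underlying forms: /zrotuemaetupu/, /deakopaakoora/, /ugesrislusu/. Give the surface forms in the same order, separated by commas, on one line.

/zrotuemaetupu/: /t/ is a voiceless stop between vowels /o/ and /u/, so it voices to [d]. /t/ is a voiceless stop between vowels /e/ and /u/, so it voices to [d]. /p/ is a voiceless stop between vowels /u/ and /u/, so it voices to [b]. → [zroduemaedubu].
/deakopaakoora/: /k/ is a voiceless stop between vowels /a/ and /o/, so it voices to [g]. /p/ is a voiceless stop between vowels /o/ and /a/, so it voices to [b]. /k/ is a voiceless stop between vowels /a/ and /o/, so it voices to [g]. → [deagobaagoora].
/ugesrislusu/: the rule's environment is not met; surfaces unchanged as [ugesrislusu].

zroduemaedubu, deagobaagoora, ugesrislusu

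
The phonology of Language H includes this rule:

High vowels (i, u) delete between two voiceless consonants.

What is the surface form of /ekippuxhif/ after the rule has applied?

/i/ is a high vowel flanked by voiceless consonants /k/ and /p/, so it deletes.
/u/ is a high vowel flanked by voiceless consonants /p/ and /x/, so it deletes.
/i/ is a high vowel flanked by voiceless consonants /h/ and /f/, so it deletes.
Surface form: [ekppxhf].

ekppxhf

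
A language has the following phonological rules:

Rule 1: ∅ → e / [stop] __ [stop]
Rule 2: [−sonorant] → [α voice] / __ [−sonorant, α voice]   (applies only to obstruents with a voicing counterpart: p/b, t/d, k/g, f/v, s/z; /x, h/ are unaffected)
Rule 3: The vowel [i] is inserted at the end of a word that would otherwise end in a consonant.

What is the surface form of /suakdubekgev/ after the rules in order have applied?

suakedubekegevi

Rule 1 (stop-cluster e-epenthesis): /k/ and /d/ form a stop–stop cluster, so [e] is inserted between them. /k/ and /g/ form a stop–stop cluster, so [e] is inserted between them. /suakdubekgev/ → suakedubekegev.
Rule 2 (regressive voicing assimilation): no segment meets the environment; /suakedubekegev/ is unchanged.
Rule 3 (final i-epenthesis): the form ends in the consonant /v/, so [i] is inserted word-finally. /suakedubekegev/ → suakedubekegevi.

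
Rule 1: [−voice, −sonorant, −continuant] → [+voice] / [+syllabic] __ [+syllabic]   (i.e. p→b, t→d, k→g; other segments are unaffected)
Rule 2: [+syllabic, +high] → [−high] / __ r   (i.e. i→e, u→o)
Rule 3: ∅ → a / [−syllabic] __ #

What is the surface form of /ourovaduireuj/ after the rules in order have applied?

oorovaduereuja

Rule 1 (intervocalic voicing): no segment meets the environment; /ourovaduireuj/ is unchanged.
Rule 2 (pre-rhotic lowering): /u/ is a high vowel immediately before /r/, so it lowers to [o]. /i/ is a high vowel immediately before /r/, so it lowers to [e]. /ourovaduireuj/ → oorovaduereuj.
Rule 3 (final a-epenthesis): the form ends in the consonant /j/, so [a] is inserted word-finally. /oorovaduereuj/ → oorovaduereuja.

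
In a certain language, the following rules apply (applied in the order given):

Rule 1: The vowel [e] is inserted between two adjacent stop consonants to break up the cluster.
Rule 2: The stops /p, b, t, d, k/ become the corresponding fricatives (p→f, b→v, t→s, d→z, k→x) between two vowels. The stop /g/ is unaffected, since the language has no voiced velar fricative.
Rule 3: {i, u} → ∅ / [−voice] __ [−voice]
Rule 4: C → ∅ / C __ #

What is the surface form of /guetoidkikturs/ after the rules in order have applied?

guesoizexxesur

Rule 1 (stop-cluster e-epenthesis): /d/ and /k/ form a stop–stop cluster, so [e] is inserted between them. /k/ and /t/ form a stop–stop cluster, so [e] is inserted between them. /guetoidkikturs/ → guetoidekiketurs.
Rule 2 (intervocalic spirantization): /t/ is a stop between vowels /e/ and /o/, so it spirantizes to the fricative [s]. /d/ is a stop between vowels /i/ and /e/, so it spirantizes to the fricative [z]. /k/ is a stop between vowels /e/ and /i/, so it spirantizes to the fricative [x]. /k/ is a stop between vowels /i/ and /e/, so it spirantizes to the fricative [x]. /t/ is a stop between vowels /e/ and /u/, so it spirantizes to the fricative [s]. /guetoidekiketurs/ → guesoizexixesurs.
Rule 3 (high vowel syncope): /i/ is a high vowel flanked by voiceless consonants /x/ and /x/, so it deletes. /guesoizexixesurs/ → guesoizexxesurs.
Rule 4 (final cluster simplification): /s/ is the second consonant of a word-final cluster /rs/, so it deletes. /guesoizexxesurs/ → guesoizexxesur.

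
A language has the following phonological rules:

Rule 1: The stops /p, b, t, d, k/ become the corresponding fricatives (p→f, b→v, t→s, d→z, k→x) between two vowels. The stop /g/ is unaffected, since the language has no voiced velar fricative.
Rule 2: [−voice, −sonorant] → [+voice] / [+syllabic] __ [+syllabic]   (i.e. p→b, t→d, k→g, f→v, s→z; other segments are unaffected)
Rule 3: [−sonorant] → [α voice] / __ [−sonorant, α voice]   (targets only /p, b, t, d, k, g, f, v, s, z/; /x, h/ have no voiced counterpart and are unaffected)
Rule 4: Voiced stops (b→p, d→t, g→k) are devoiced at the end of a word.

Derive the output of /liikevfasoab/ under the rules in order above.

liixeffazoap

Rule 1 (intervocalic spirantization): /k/ is a stop between vowels /i/ and /e/, so it spirantizes to the fricative [x]. /liikevfasoab/ → liixevfasoab.
Rule 2 (intervocalic voicing): /s/ is a voiceless obstruent between vowels /a/ and /o/, so it voices to [z]. /liixevfasoab/ → liixevfazoab.
Rule 3 (regressive voicing assimilation): /v/ precedes the voiceless obstruent /f/, so it devoices to [f] by assimilation. /liixevfazoab/ → liixeffazoab.
Rule 4 (final devoicing): /b/ is a voiced stop in word-final position, so it devoices to [p]. /liixeffazoab/ → liixeffazoap.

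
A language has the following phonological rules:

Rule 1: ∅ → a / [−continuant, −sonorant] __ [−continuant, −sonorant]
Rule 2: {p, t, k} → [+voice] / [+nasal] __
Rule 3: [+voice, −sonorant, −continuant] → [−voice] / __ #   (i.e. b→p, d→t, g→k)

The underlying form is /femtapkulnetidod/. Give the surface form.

Rule 1 (stop-cluster a-epenthesis): /p/ and /k/ form a stop–stop cluster, so [a] is inserted between them. /femtapkulnetidod/ → femtapakulnetidod.
Rule 2 (post-nasal voicing): /t/ is a voiceless stop immediately after the nasal /m/, so it voices to [d]. /femtapakulnetidod/ → femdapakulnetidod.
Rule 3 (final devoicing): /d/ is a voiced stop in word-final position, so it devoices to [t]. /femdapakulnetidod/ → femdapakulnetidot.

femdapakulnetidot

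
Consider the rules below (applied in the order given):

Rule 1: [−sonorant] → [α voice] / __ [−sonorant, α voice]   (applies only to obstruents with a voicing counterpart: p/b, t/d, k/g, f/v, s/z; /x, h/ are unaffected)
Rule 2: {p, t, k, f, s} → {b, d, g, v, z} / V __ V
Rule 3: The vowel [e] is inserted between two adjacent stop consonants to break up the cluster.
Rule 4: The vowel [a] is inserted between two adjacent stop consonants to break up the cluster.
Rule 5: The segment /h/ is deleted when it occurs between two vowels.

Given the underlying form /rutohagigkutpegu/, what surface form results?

rudoagikekutepegu

Rule 1 (regressive voicing assimilation): /g/ precedes the voiceless obstruent /k/, so it devoices to [k] by assimilation. /rutohagigkutpegu/ → rutohagikkutpegu.
Rule 2 (intervocalic voicing): /t/ is a voiceless obstruent between vowels /u/ and /o/, so it voices to [d]. /rutohagikkutpegu/ → rudohagikkutpegu.
Rule 3 (stop-cluster e-epenthesis): /k/ and /k/ form a stop–stop cluster, so [e] is inserted between them. /t/ and /p/ form a stop–stop cluster, so [e] is inserted between them. /rudohagikkutpegu/ → rudohagikekutepegu.
Rule 4 (stop-cluster a-epenthesis): no segment meets the environment; /rudohagikekutepegu/ is unchanged.
Rule 5 (intervocalic h-deletion): /h/ occurs between vowels /o/ and /a/, so it deletes. /rudohagikekutepegu/ → rudoagikekutepegu.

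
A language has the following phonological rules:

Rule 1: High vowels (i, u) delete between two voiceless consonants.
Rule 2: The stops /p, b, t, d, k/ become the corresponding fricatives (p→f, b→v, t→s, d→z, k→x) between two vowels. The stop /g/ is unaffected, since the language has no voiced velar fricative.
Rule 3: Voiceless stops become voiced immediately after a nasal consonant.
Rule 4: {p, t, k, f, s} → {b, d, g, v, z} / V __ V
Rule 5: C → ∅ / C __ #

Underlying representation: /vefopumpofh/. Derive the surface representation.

Rule 1 (high vowel syncope): no segment meets the environment; /vefopumpofh/ is unchanged.
Rule 2 (intervocalic spirantization): /p/ is a stop between vowels /o/ and /u/, so it spirantizes to the fricative [f]. /vefopumpofh/ → vefofumpofh.
Rule 3 (post-nasal voicing): /p/ is a voiceless stop immediately after the nasal /m/, so it voices to [b]. /vefofumpofh/ → vefofumbofh.
Rule 4 (intervocalic voicing): /f/ is a voiceless obstruent between vowels /e/ and /o/, so it voices to [v]. /f/ is a voiceless obstruent between vowels /o/ and /u/, so it voices to [v]. /vefofumbofh/ → vevovumbofh.
Rule 5 (final cluster simplification): /h/ is the second consonant of a word-final cluster /fh/, so it deletes. /vevovumbofh/ → vevovumbof.

vevovumbof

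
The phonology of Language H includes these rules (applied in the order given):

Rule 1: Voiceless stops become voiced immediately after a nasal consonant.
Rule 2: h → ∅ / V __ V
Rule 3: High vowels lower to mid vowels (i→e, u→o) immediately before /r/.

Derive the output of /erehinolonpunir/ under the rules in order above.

Rule 1 (post-nasal voicing): /p/ is a voiceless stop immediately after the nasal /n/, so it voices to [b]. /erehinolonpunir/ → erehinolonbunir.
Rule 2 (intervocalic h-deletion): /h/ occurs between vowels /e/ and /i/, so it deletes. /erehinolonbunir/ → ereinolonbunir.
Rule 3 (pre-rhotic lowering): /i/ is a high vowel immediately before /r/, so it lowers to [e]. /ereinolonbunir/ → ereinolonbuner.

ereinolonbuner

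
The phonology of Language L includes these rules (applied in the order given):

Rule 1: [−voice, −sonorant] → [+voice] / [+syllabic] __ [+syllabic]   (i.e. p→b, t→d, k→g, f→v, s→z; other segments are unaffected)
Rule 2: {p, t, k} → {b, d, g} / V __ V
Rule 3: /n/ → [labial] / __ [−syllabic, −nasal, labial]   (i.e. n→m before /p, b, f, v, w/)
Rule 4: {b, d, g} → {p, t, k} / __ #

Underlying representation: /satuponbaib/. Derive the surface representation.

sadubombaip

Rule 1 (intervocalic voicing): /t/ is a voiceless obstruent between vowels /a/ and /u/, so it voices to [d]. /p/ is a voiceless obstruent between vowels /u/ and /o/, so it voices to [b]. /satuponbaib/ → sadubonbaib.
Rule 2 (intervocalic voicing): no segment meets the environment; /sadubonbaib/ is unchanged.
Rule 3 (nasal place assimilation): /n/ precedes the labial consonant /b/, so it assimilates in place to [m]. /sadubonbaib/ → sadubombaib.
Rule 4 (final devoicing): /b/ is a voiced stop in word-final position, so it devoices to [p]. /sadubombaib/ → sadubombaip.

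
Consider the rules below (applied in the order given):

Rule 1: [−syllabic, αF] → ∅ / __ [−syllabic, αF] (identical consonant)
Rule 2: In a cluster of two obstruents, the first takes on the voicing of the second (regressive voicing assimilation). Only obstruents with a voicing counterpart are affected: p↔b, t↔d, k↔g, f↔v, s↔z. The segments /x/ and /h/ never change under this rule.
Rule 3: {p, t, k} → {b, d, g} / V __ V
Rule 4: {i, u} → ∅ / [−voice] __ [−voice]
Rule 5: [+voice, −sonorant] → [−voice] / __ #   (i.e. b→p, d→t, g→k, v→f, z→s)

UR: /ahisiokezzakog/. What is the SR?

ahsiogezagok

Rule 1 (degemination): /zz/ is a geminate; the first /z/ deletes. /ahisiokezzakog/ → ahisiokezakog.
Rule 2 (regressive voicing assimilation): no segment meets the environment; /ahisiokezakog/ is unchanged.
Rule 3 (intervocalic voicing): /k/ is a voiceless stop between vowels /o/ and /e/, so it voices to [g]. /k/ is a voiceless stop between vowels /a/ and /o/, so it voices to [g]. /ahisiokezakog/ → ahisiogezagog.
Rule 4 (high vowel syncope): /i/ is a high vowel flanked by voiceless consonants /h/ and /s/, so it deletes. /ahisiogezagog/ → ahsiogezagog.
Rule 5 (final devoicing): /g/ is a voiced obstruent in word-final position, so it devoices to [k]. /ahsiogezagog/ → ahsiogezagok.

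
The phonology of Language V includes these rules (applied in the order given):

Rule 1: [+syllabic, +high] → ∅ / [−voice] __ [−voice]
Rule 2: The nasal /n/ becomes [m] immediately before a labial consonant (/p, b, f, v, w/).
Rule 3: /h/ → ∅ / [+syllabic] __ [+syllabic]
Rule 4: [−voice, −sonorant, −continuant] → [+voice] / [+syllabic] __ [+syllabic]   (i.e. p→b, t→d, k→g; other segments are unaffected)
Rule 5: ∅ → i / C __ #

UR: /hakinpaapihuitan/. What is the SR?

hagimpaaphuidani

Rule 1 (high vowel syncope): /i/ is a high vowel flanked by voiceless consonants /p/ and /h/, so it deletes. /hakinpaapihuitan/ → hakinpaaphuitan.
Rule 2 (nasal place assimilation): /n/ precedes the labial consonant /p/, so it assimilates in place to [m]. /hakinpaaphuitan/ → hakimpaaphuitan.
Rule 3 (intervocalic h-deletion): no segment meets the environment; /hakimpaaphuitan/ is unchanged.
Rule 4 (intervocalic voicing): /k/ is a voiceless stop between vowels /a/ and /i/, so it voices to [g]. /t/ is a voiceless stop between vowels /i/ and /a/, so it voices to [d]. /hakimpaaphuitan/ → hagimpaaphuidan.
Rule 5 (final i-epenthesis): the form ends in the consonant /n/, so [i] is inserted word-finally. /hagimpaaphuidan/ → hagimpaaphuidani.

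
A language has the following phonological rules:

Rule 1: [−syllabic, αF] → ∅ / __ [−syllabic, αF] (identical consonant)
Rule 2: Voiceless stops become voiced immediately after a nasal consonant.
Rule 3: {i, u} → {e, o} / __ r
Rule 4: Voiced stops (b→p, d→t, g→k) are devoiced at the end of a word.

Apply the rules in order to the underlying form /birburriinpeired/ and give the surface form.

Rule 1 (degemination): /rr/ is a geminate; the first /r/ deletes. /birburriinpeired/ → birburiinpeired.
Rule 2 (post-nasal voicing): /p/ is a voiceless stop immediately after the nasal /n/, so it voices to [b]. /birburiinpeired/ → birburiinbeired.
Rule 3 (pre-rhotic lowering): /i/ is a high vowel immediately before /r/, so it lowers to [e]. /u/ is a high vowel immediately before /r/, so it lowers to [o]. /i/ is a high vowel immediately before /r/, so it lowers to [e]. /birburiinbeired/ → berboriinbeered.
Rule 4 (final devoicing): /d/ is a voiced stop in word-final position, so it devoices to [t]. /berboriinbeered/ → berboriinbeeret.

berboriinbeeret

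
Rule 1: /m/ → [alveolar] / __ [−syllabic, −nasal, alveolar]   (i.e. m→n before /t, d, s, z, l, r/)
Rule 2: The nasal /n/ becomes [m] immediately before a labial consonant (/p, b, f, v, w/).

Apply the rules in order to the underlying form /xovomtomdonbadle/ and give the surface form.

xovontondombadle

Rule 1 (nasal place assimilation): /m/ precedes the alveolar consonant /t/, so it assimilates in place to [n]. /m/ precedes the alveolar consonant /d/, so it assimilates in place to [n]. /xovomtomdonbadle/ → xovontondonbadle.
Rule 2 (nasal place assimilation): /n/ precedes the labial consonant /b/, so it assimilates in place to [m]. /xovontondonbadle/ → xovontondombadle.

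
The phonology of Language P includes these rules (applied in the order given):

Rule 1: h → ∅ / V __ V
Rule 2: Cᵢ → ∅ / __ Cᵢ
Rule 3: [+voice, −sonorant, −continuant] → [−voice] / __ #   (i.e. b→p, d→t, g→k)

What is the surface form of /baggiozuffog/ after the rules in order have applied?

Rule 1 (intervocalic h-deletion): no segment meets the environment; /baggiozuffog/ is unchanged.
Rule 2 (degemination): /gg/ is a geminate; the first /g/ deletes. /ff/ is a geminate; the first /f/ deletes. /baggiozuffog/ → bagiozufog.
Rule 3 (final devoicing): /g/ is a voiced stop in word-final position, so it devoices to [k]. /bagiozufog/ → bagiozufok.

bagiozufok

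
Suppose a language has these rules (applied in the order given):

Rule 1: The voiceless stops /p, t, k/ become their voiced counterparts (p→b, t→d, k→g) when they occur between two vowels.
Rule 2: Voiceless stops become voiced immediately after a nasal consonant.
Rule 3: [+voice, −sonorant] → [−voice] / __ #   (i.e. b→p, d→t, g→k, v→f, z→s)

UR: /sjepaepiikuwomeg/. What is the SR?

Rule 1 (intervocalic voicing): /p/ is a voiceless stop between vowels /e/ and /a/, so it voices to [b]. /p/ is a voiceless stop between vowels /e/ and /i/, so it voices to [b]. /k/ is a voiceless stop between vowels /i/ and /u/, so it voices to [g]. /sjepaepiikuwomeg/ → sjebaebiiguwomeg.
Rule 2 (post-nasal voicing): no segment meets the environment; /sjebaebiiguwomeg/ is unchanged.
Rule 3 (final devoicing): /g/ is a voiced obstruent in word-final position, so it devoices to [k]. /sjebaebiiguwomeg/ → sjebaebiiguwomek.

sjebaebiiguwomek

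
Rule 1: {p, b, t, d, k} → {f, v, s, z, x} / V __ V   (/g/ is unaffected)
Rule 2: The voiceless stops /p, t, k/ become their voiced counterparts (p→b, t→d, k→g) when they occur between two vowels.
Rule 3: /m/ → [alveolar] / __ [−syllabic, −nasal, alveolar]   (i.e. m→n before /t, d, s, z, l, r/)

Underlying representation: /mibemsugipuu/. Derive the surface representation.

Rule 1 (intervocalic spirantization): /b/ is a stop between vowels /i/ and /e/, so it spirantizes to the fricative [v]. /p/ is a stop between vowels /i/ and /u/, so it spirantizes to the fricative [f]. /mibemsugipuu/ → mivemsugifuu.
Rule 2 (intervocalic voicing): no segment meets the environment; /mivemsugifuu/ is unchanged.
Rule 3 (nasal place assimilation): /m/ precedes the alveolar consonant /s/, so it assimilates in place to [n]. /mivemsugifuu/ → mivensugifuu.

mivensugifuu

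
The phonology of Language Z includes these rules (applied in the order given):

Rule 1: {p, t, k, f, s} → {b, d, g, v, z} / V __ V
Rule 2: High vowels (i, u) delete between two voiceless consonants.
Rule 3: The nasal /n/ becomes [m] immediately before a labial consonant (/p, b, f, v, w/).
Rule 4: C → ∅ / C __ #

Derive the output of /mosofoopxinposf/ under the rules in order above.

Rule 1 (intervocalic voicing): /s/ is a voiceless obstruent between vowels /o/ and /o/, so it voices to [z]. /f/ is a voiceless obstruent between vowels /o/ and /o/, so it voices to [v]. /mosofoopxinposf/ → mozovoopxinposf.
Rule 2 (high vowel syncope): no segment meets the environment; /mozovoopxinposf/ is unchanged.
Rule 3 (nasal place assimilation): /n/ precedes the labial consonant /p/, so it assimilates in place to [m]. /mozovoopxinposf/ → mozovoopximposf.
Rule 4 (final cluster simplification): /f/ is the second consonant of a word-final cluster /sf/, so it deletes. /mozovoopximposf/ → mozovoopximpos.

mozovoopximpos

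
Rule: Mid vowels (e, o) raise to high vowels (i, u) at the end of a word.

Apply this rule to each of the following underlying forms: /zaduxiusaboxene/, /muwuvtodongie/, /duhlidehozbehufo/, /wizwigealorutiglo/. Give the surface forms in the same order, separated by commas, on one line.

/zaduxiusaboxene/: /e/ is a mid vowel in word-final position, so it raises to [i]. → [zaduxiusaboxeni].
/muwuvtodongie/: /e/ is a mid vowel in word-final position, so it raises to [i]. → [muwuvtodongii].
/duhlidehozbehufo/: /o/ is a mid vowel in word-final position, so it raises to [u]. → [duhlidehozbehufu].
/wizwigealorutiglo/: /o/ is a mid vowel in word-final position, so it raises to [u]. → [wizwigealorutiglu].

zaduxiusaboxeni, muwuvtodongii, duhlidehozbehufu, wizwigealorutiglu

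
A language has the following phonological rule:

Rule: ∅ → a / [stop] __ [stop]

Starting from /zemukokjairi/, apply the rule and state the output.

zemukokjairi

No segment of /zemukokjairi/ meets the structural description of the rule, so the form surfaces unchanged.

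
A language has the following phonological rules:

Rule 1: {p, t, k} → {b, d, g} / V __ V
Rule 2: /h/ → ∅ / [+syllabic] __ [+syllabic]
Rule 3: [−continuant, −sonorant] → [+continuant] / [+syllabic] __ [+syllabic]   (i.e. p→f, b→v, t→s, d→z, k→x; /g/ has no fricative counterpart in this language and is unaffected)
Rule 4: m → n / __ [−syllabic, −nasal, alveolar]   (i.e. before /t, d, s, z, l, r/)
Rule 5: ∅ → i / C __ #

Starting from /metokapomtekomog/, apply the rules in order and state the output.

Rule 1 (intervocalic voicing): /t/ is a voiceless stop between vowels /e/ and /o/, so it voices to [d]. /k/ is a voiceless stop between vowels /o/ and /a/, so it voices to [g]. /p/ is a voiceless stop between vowels /a/ and /o/, so it voices to [b]. /k/ is a voiceless stop between vowels /e/ and /o/, so it voices to [g]. /metokapomtekomog/ → medogabomtegomog.
Rule 2 (intervocalic h-deletion): no segment meets the environment; /medogabomtegomog/ is unchanged.
Rule 3 (intervocalic spirantization): /d/ is a stop between vowels /e/ and /o/, so it spirantizes to the fricative [z]. /b/ is a stop between vowels /a/ and /o/, so it spirantizes to the fricative [v]. /medogabomtegomog/ → mezogavomtegomog.
Rule 4 (nasal place assimilation): /m/ precedes the alveolar consonant /t/, so it assimilates in place to [n]. /mezogavomtegomog/ → mezogavontegomog.
Rule 5 (final i-epenthesis): the form ends in the consonant /g/, so [i] is inserted word-finally. /mezogavontegomog/ → mezogavontegomogi.

mezogavontegomogi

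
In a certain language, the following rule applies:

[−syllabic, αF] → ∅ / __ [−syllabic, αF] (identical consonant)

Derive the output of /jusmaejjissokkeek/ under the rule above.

/jj/ is a geminate; the first /j/ deletes.
/ss/ is a geminate; the first /s/ deletes.
/kk/ is a geminate; the first /k/ deletes.
The other instances of /j/, /s/, /m/, /k/ do not occur in the required environment and remain unchanged.
Surface form: [jusmaejisokeek].

jusmaejisokeek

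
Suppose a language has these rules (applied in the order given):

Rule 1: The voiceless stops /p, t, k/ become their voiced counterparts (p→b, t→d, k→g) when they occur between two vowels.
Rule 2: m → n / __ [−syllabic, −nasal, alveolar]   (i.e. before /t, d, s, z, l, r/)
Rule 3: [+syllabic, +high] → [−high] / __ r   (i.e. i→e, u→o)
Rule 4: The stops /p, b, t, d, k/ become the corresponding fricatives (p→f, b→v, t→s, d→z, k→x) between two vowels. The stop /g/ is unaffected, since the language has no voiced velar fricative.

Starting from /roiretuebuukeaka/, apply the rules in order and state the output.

Rule 1 (intervocalic voicing): /t/ is a voiceless stop between vowels /e/ and /u/, so it voices to [d]. /k/ is a voiceless stop between vowels /u/ and /e/, so it voices to [g]. /k/ is a voiceless stop between vowels /a/ and /a/, so it voices to [g]. /roiretuebuukeaka/ → roireduebuugeaga.
Rule 2 (nasal place assimilation): no segment meets the environment; /roireduebuugeaga/ is unchanged.
Rule 3 (pre-rhotic lowering): /i/ is a high vowel immediately before /r/, so it lowers to [e]. /roireduebuugeaga/ → roereduebuugeaga.
Rule 4 (intervocalic spirantization): /d/ is a stop between vowels /e/ and /u/, so it spirantizes to the fricative [z]. /b/ is a stop between vowels /e/ and /u/, so it spirantizes to the fricative [v]. /roereduebuugeaga/ → roerezuevuugeaga.

roerezuevuugeaga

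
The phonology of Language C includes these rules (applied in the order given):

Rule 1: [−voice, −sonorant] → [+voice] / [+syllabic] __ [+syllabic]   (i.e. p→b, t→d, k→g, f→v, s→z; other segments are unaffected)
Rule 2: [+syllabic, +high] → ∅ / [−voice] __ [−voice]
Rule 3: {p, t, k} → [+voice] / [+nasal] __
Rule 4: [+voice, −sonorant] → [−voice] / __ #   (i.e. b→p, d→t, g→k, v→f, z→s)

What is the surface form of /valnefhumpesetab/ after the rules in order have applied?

valnefhumbezedap

Rule 1 (intervocalic voicing): /s/ is a voiceless obstruent between vowels /e/ and /e/, so it voices to [z]. /t/ is a voiceless obstruent between vowels /e/ and /a/, so it voices to [d]. /valnefhumpesetab/ → valnefhumpezedab.
Rule 2 (high vowel syncope): no segment meets the environment; /valnefhumpezedab/ is unchanged.
Rule 3 (post-nasal voicing): /p/ is a voiceless stop immediately after the nasal /m/, so it voices to [b]. /valnefhumpezedab/ → valnefhumbezedab.
Rule 4 (final devoicing): /b/ is a voiced obstruent in word-final position, so it devoices to [p]. /valnefhumbezedab/ → valnefhumbezedap.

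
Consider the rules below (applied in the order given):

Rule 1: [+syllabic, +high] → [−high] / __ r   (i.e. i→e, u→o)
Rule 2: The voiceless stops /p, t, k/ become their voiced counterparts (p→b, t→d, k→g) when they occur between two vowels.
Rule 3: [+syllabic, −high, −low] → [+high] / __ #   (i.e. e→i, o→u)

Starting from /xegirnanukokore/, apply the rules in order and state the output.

xegernanugogori

Rule 1 (pre-rhotic lowering): /i/ is a high vowel immediately before /r/, so it lowers to [e]. /xegirnanukokore/ → xegernanukokore.
Rule 2 (intervocalic voicing): /k/ is a voiceless stop between vowels /u/ and /o/, so it voices to [g]. /k/ is a voiceless stop between vowels /o/ and /o/, so it voices to [g]. /xegernanukokore/ → xegernanugogore.
Rule 3 (final vowel raising): /e/ is a mid vowel in word-final position, so it raises to [i]. /xegernanugogore/ → xegernanugogori.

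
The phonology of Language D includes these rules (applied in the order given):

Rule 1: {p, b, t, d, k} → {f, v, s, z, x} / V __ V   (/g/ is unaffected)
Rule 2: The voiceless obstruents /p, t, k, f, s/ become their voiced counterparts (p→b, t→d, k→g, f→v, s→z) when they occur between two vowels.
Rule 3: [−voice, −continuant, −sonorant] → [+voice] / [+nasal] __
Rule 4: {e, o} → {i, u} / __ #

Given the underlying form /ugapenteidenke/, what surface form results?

Rule 1 (intervocalic spirantization): /p/ is a stop between vowels /a/ and /e/, so it spirantizes to the fricative [f]. /d/ is a stop between vowels /i/ and /e/, so it spirantizes to the fricative [z]. /ugapenteidenke/ → ugafenteizenke.
Rule 2 (intervocalic voicing): /f/ is a voiceless obstruent between vowels /a/ and /e/, so it voices to [v]. /ugafenteizenke/ → ugaventeizenke.
Rule 3 (post-nasal voicing): /t/ is a voiceless stop immediately after the nasal /n/, so it voices to [d]. /k/ is a voiceless stop immediately after the nasal /n/, so it voices to [g]. /ugaventeizenke/ → ugavendeizenge.
Rule 4 (final vowel raising): /e/ is a mid vowel in word-final position, so it raises to [i]. /ugavendeizenge/ → ugavendeizengi.

ugavendeizengi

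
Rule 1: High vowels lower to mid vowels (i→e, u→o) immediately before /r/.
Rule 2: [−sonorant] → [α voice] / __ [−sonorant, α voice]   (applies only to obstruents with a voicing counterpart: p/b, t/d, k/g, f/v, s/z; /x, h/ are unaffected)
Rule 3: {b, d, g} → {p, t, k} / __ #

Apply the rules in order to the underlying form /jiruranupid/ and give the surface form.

jeroranupit

Rule 1 (pre-rhotic lowering): /i/ is a high vowel immediately before /r/, so it lowers to [e]. /u/ is a high vowel immediately before /r/, so it lowers to [o]. /jiruranupid/ → jeroranupid.
Rule 2 (regressive voicing assimilation): no segment meets the environment; /jeroranupid/ is unchanged.
Rule 3 (final devoicing): /d/ is a voiced stop in word-final position, so it devoices to [t]. /jeroranupid/ → jeroranupit.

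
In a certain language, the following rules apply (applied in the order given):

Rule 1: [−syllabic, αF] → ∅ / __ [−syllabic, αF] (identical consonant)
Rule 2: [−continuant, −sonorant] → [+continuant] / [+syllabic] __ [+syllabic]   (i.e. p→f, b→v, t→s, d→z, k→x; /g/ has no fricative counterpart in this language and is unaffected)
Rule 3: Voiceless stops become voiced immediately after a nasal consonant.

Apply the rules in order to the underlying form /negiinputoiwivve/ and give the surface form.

negiinbusoiwive

Rule 1 (degemination): /vv/ is a geminate; the first /v/ deletes. /negiinputoiwivve/ → negiinputoiwive.
Rule 2 (intervocalic spirantization): /t/ is a stop between vowels /u/ and /o/, so it spirantizes to the fricative [s]. /negiinputoiwive/ → negiinpusoiwive.
Rule 3 (post-nasal voicing): /p/ is a voiceless stop immediately after the nasal /n/, so it voices to [b]. /negiinpusoiwive/ → negiinbusoiwive.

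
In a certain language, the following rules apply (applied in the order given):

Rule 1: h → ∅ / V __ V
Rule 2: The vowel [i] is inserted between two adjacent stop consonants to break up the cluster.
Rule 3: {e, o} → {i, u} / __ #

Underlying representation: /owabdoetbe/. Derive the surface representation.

Rule 1 (intervocalic h-deletion): no segment meets the environment; /owabdoetbe/ is unchanged.
Rule 2 (stop-cluster i-epenthesis): /b/ and /d/ form a stop–stop cluster, so [i] is inserted between them. /t/ and /b/ form a stop–stop cluster, so [i] is inserted between them. /owabdoetbe/ → owabidoetibe.
Rule 3 (final vowel raising): /e/ is a mid vowel in word-final position, so it raises to [i]. /owabidoetibe/ → owabidoetibi.

owabidoetibi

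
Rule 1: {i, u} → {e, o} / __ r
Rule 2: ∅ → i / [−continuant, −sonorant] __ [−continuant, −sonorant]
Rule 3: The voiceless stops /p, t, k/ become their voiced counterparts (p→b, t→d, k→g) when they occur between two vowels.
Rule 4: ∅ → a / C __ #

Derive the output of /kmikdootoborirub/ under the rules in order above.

kmigidoodoboreruba

Rule 1 (pre-rhotic lowering): /i/ is a high vowel immediately before /r/, so it lowers to [e]. /kmikdootoborirub/ → kmikdootoborerub.
Rule 2 (stop-cluster i-epenthesis): /k/ and /d/ form a stop–stop cluster, so [i] is inserted between them. /kmikdootoborerub/ → kmikidootoborerub.
Rule 3 (intervocalic voicing): /k/ is a voiceless stop between vowels /i/ and /i/, so it voices to [g]. /t/ is a voiceless stop between vowels /o/ and /o/, so it voices to [d]. /kmikidootoborerub/ → kmigidoodoborerub.
Rule 4 (final a-epenthesis): the form ends in the consonant /b/, so [a] is inserted word-finally. /kmigidoodoborerub/ → kmigidoodoboreruba.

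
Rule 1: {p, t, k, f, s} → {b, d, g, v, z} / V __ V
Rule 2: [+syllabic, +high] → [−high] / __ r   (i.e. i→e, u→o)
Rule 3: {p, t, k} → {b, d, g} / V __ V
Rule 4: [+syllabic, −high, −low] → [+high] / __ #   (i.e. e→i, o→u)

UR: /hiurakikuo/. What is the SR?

Rule 1 (intervocalic voicing): /k/ is a voiceless obstruent between vowels /a/ and /i/, so it voices to [g]. /k/ is a voiceless obstruent between vowels /i/ and /u/, so it voices to [g]. /hiurakikuo/ → hiuragiguo.
Rule 2 (pre-rhotic lowering): /u/ is a high vowel immediately before /r/, so it lowers to [o]. /hiuragiguo/ → hioragiguo.
Rule 3 (intervocalic voicing): no segment meets the environment; /hioragiguo/ is unchanged.
Rule 4 (final vowel raising): /o/ is a mid vowel in word-final position, so it raises to [u]. /hioragiguo/ → hioragiguu.

hioragiguu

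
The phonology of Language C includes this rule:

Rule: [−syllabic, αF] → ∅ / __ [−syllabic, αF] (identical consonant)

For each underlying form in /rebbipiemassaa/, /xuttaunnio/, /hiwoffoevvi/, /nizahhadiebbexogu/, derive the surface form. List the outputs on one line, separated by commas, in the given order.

rebipiemasaa, xutaunio, hiwofoevi, nizahadiebexogu

/rebbipiemassaa/: /bb/ is a geminate; the first /b/ deletes. /ss/ is a geminate; the first /s/ deletes. → [rebipiemasaa].
/xuttaunnio/: /tt/ is a geminate; the first /t/ deletes. /nn/ is a geminate; the first /n/ deletes. → [xutaunio].
/hiwoffoevvi/: /ff/ is a geminate; the first /f/ deletes. /vv/ is a geminate; the first /v/ deletes. → [hiwofoevi].
/nizahhadiebbexogu/: /hh/ is a geminate; the first /h/ deletes. /bb/ is a geminate; the first /b/ deletes. → [nizahadiebexogu].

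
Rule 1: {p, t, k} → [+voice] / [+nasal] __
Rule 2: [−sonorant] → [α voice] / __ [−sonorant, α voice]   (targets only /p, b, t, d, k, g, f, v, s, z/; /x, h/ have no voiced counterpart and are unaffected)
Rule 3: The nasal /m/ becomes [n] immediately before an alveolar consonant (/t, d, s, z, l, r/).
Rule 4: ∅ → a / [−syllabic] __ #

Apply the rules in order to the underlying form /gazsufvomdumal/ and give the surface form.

gassuvvondumala

Rule 1 (post-nasal voicing): no segment meets the environment; /gazsufvomdumal/ is unchanged.
Rule 2 (regressive voicing assimilation): /z/ precedes the voiceless obstruent /s/, so it devoices to [s] by assimilation. /f/ precedes the voiced obstruent /v/, so it voices to [v] by assimilation. /gazsufvomdumal/ → gassuvvomdumal.
Rule 3 (nasal place assimilation): /m/ precedes the alveolar consonant /d/, so it assimilates in place to [n]. /gassuvvomdumal/ → gassuvvondumal.
Rule 4 (final a-epenthesis): the form ends in the consonant /l/, so [a] is inserted word-finally. /gassuvvondumal/ → gassuvvondumala.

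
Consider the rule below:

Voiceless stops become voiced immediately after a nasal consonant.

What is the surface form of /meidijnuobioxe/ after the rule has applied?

meidijnuobioxe

No segment of /meidijnuobioxe/ meets the structural description of the rule, so the form surfaces unchanged.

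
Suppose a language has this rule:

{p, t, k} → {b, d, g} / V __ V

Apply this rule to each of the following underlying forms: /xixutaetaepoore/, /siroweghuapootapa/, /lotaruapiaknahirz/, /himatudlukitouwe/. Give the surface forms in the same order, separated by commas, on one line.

xixudaedaeboore, siroweghuaboodaba, lodaruabiaknahirz, himadudlugidouwe

/xixutaetaepoore/: /t/ is a voiceless stop between vowels /u/ and /a/, so it voices to [d]. /t/ is a voiceless stop between vowels /e/ and /a/, so it voices to [d]. /p/ is a voiceless stop between vowels /e/ and /o/, so it voices to [b]. → [xixudaedaeboore].
/siroweghuapootapa/: /p/ is a voiceless stop between vowels /a/ and /o/, so it voices to [b]. /t/ is a voiceless stop between vowels /o/ and /a/, so it voices to [d]. /p/ is a voiceless stop between vowels /a/ and /a/, so it voices to [b]. → [siroweghuaboodaba].
/lotaruapiaknahirz/: /t/ is a voiceless stop between vowels /o/ and /a/, so it voices to [d]. /p/ is a voiceless stop between vowels /a/ and /i/, so it voices to [b]. → [lodaruabiaknahirz].
/himatudlukitouwe/: /t/ is a voiceless stop between vowels /a/ and /u/, so it voices to [d]. /k/ is a voiceless stop between vowels /u/ and /i/, so it voices to [g]. /t/ is a voiceless stop between vowels /i/ and /o/, so it voices to [d]. → [himadudlugidouwe].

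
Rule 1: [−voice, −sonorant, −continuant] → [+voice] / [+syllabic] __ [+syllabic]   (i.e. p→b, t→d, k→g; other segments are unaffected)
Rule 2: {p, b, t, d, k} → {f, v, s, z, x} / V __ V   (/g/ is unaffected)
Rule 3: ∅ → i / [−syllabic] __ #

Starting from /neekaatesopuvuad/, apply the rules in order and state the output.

Rule 1 (intervocalic voicing): /k/ is a voiceless stop between vowels /e/ and /a/, so it voices to [g]. /t/ is a voiceless stop between vowels /a/ and /e/, so it voices to [d]. /p/ is a voiceless stop between vowels /o/ and /u/, so it voices to [b]. /neekaatesopuvuad/ → neegaadesobuvuad.
Rule 2 (intervocalic spirantization): /d/ is a stop between vowels /a/ and /e/, so it spirantizes to the fricative [z]. /b/ is a stop between vowels /o/ and /u/, so it spirantizes to the fricative [v]. /neegaadesobuvuad/ → neegaazesovuvuad.
Rule 3 (final i-epenthesis): the form ends in the consonant /d/, so [i] is inserted word-finally. /neegaazesovuvuad/ → neegaazesovuvuadi.

neegaazesovuvuadi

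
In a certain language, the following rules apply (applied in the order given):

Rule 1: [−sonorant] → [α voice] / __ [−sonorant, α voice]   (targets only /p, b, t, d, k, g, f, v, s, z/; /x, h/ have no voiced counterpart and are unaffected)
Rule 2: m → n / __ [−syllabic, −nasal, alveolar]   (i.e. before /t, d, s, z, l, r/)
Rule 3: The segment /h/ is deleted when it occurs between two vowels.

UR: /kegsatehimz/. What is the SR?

Rule 1 (regressive voicing assimilation): /g/ precedes the voiceless obstruent /s/, so it devoices to [k] by assimilation. /kegsatehimz/ → keksatehimz.
Rule 2 (nasal place assimilation): /m/ precedes the alveolar consonant /z/, so it assimilates in place to [n]. /keksatehimz/ → keksatehinz.
Rule 3 (intervocalic h-deletion): /h/ occurs between vowels /e/ and /i/, so it deletes. /keksatehinz/ → keksateinz.

keksateinz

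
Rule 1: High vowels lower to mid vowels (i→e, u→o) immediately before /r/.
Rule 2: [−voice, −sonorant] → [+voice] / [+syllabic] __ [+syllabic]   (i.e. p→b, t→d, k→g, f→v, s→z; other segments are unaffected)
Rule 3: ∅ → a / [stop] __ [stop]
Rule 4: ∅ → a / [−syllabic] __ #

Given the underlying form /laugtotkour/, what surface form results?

Rule 1 (pre-rhotic lowering): /u/ is a high vowel immediately before /r/, so it lowers to [o]. /laugtotkour/ → laugtotkoor.
Rule 2 (intervocalic voicing): no segment meets the environment; /laugtotkoor/ is unchanged.
Rule 3 (stop-cluster a-epenthesis): /g/ and /t/ form a stop–stop cluster, so [a] is inserted between them. /t/ and /k/ form a stop–stop cluster, so [a] is inserted between them. /laugtotkoor/ → laugatotakoor.
Rule 4 (final a-epenthesis): the form ends in the consonant /r/, so [a] is inserted word-finally. /laugatotakoor/ → laugatotakoora.

laugatotakoora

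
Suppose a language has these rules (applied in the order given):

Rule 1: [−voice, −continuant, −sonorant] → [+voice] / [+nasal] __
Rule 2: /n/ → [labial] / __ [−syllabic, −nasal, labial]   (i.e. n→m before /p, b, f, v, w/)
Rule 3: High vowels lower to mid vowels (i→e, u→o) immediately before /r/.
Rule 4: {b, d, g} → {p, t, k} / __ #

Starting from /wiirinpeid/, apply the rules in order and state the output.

Rule 1 (post-nasal voicing): /p/ is a voiceless stop immediately after the nasal /n/, so it voices to [b]. /wiirinpeid/ → wiirinbeid.
Rule 2 (nasal place assimilation): /n/ precedes the labial consonant /b/, so it assimilates in place to [m]. /wiirinbeid/ → wiirimbeid.
Rule 3 (pre-rhotic lowering): /i/ is a high vowel immediately before /r/, so it lowers to [e]. /wiirimbeid/ → wierimbeid.
Rule 4 (final devoicing): /d/ is a voiced stop in word-final position, so it devoices to [t]. /wierimbeid/ → wierimbeit.

wierimbeit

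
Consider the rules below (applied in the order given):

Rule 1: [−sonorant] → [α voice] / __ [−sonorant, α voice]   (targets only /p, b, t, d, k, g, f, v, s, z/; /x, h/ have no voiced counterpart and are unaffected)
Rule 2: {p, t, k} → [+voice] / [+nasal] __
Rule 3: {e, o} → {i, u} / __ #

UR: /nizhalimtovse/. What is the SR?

nishalimdofsi

Rule 1 (regressive voicing assimilation): /z/ precedes the voiceless obstruent /h/, so it devoices to [s] by assimilation. /v/ precedes the voiceless obstruent /s/, so it devoices to [f] by assimilation. /nizhalimtovse/ → nishalimtofse.
Rule 2 (post-nasal voicing): /t/ is a voiceless stop immediately after the nasal /m/, so it voices to [d]. /nishalimtofse/ → nishalimdofse.
Rule 3 (final vowel raising): /e/ is a mid vowel in word-final position, so it raises to [i]. /nishalimdofse/ → nishalimdofsi.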